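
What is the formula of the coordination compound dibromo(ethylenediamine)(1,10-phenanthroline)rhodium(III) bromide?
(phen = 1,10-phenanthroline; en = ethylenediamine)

[RhBr2(en)(phen)]Br

Ligands: 1 1,10-phenanthroline (phen, neutral), 2 bromo (Br, -1), 1 ethylenediamine (en, neutral). Ligand charge sum = -2.
With Rh in oxidation state +3, the complex ion is [Rh...]^1+.
Charge balance with bromide (-1) requires 1 complex ion per 1 bromide.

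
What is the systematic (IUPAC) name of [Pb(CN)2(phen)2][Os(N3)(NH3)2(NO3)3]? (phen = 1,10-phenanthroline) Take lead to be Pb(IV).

dicyanobis(1,10-phenanthroline)lead(IV) diammineazidotrinitratoosmate(II)

Both ions are complex: the cation is named first with the plain metal name, the anion second with the -ate form; each ion's ligands are alphabetised independently.
Pb is given as +4; the cation's ligand charges sum to -2, so the complex cation is 2+.
A 1:1 salt means the anion carries the equal and opposite charge, 2−.
Anion: ligand charges sum to -4; for the ion to be 2−, Os = +2.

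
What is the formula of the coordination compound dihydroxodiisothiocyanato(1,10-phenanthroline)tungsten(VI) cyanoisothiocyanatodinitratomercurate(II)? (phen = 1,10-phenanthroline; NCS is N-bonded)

Cation [W…]: ligand charges -4, W(VI) ⇒ ion charge 2+.
Anion [Hg…]: ligand charges -4, Hg(II) ⇒ ion charge 2−.
One 2+ cation balances one 2− anion.

[W(NCS)2(OH)2(phen)][Hg(CN)(NCS)(NO3)2]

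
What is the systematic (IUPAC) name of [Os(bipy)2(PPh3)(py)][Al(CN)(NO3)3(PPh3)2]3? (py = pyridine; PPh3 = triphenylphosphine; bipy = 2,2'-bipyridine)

Both ions are complex: the cation is named first with the plain metal name, the anion second with the -ate form; each ion's ligands are alphabetised independently.
Aluminium is always +3 in its complexes; the anion's ligand charges sum to -4, so the complex anion is 1−.
With 3 anions per cation, the cation must be 3×1 = 3+.
Cation: ligand charges sum to 0; for the ion to be 3+, Os = +3.

bis(2,2'-bipyridine)(pyridine)(triphenylphosphine)osmium(III) cyanotrinitratobis(triphenylphosphine)aluminate(III)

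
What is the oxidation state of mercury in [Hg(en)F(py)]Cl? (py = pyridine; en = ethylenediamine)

1 chloride outside the brackets (-1 each) → the complex ion is 1+.
Ligand charges: 1×py neutral; 1×F = -1; 1×en neutral; sum -1.
Hg + (-1) = 1+ ⇒ Hg is +2.

+2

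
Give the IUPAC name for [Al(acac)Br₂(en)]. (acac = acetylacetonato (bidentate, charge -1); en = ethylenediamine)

There is no counter-ion, so the complex is neutral overall.
Ligand charges: 1×acetylacetonato (-1 each), 1×ethylenediamine (neutral), 2×bromo (-1 each); total -3. So Al + (-3) = 0, giving Al = +3.
Ligands are named alphabetically: acetylacetonato before bromo before ethylenediamine.

(acetylacetonato)dibromo(ethylenediamine)aluminium(III)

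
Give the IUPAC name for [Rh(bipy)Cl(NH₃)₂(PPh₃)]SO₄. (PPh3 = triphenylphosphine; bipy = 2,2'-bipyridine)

The 1 sulfate counter-ion carries a total charge of -2, so each complex ion is 2+.
Ligand charges: 1×triphenylphosphine (neutral), 2×ammine (neutral), 1×chloro (-1 each), 1×2,2'-bipyridine (neutral); total -1. So Rh + (-1) = 2+, giving Rh = +3.
Ligands are named alphabetically: ammine before bipyridine before chloro before triphenylphosphine.

diammine(2,2'-bipyridine)chloro(triphenylphosphine)rhodium(III) sulfate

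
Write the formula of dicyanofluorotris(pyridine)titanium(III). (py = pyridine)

[Ti(CN)2F(py)3]

Ligands: 1 fluoro (F, -1), 2 cyano (CN, -1), 3 pyridine (py, neutral). Ligand charge sum = -3.
With Ti in oxidation state +3, the complex ion is [Ti...].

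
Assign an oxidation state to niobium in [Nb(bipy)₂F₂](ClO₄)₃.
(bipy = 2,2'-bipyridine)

3 perchlorate outside the brackets (-1 each) → the complex ion is 3+.
Ligand charges: 2×F = -2; 2×bipy neutral; sum -2.
Nb + (-2) = 3+ ⇒ Nb is +5.

+5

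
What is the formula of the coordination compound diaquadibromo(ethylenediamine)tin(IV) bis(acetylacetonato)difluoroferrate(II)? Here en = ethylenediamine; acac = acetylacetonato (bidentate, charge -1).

Cation [Sn…]: ligand charges -2, Sn(IV) ⇒ ion charge 2+.
Anion [Fe…]: ligand charges -4, Fe(II) ⇒ ion charge 2−.
One 2+ cation balances one 2− anion.

[SnBr2(en)(H2O)2][Fe(acac)2F2]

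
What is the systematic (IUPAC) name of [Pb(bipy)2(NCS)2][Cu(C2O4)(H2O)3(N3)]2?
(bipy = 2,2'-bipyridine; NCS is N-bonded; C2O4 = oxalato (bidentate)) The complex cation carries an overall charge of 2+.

Both ions are complex: the cation is named first with the plain metal name, the anion second with the -ate form; each ion's ligands are alphabetised independently.
The complex cation is given as 2+; its ligand charges sum to -2, so Pb = +4.
With 2 anions per cation, each anion must be 2/2 = 1−.
Anion: ligand charges sum to -3; for the ion to be 1−, Cu = +2.

bis(2,2'-bipyridine)diisothiocyanatolead(IV) triaquaazidooxalatocuprate(II)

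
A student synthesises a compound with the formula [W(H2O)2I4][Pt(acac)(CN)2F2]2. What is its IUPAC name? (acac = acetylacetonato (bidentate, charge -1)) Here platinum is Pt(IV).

Pt is given as +4; the anion's ligand charges sum to -5, so the complex anion is 1−.
With 2 anions per cation, the cation must be 2×1 = 2+.
Cation: ligand charges sum to -4; for the ion to be 2+, W = +6.

diaquatetraiodotungsten(VI) (acetylacetonato)dicyanodifluoroplatinate(IV)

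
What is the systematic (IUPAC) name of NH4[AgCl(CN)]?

The 1 ammonium counter-ion carries a total charge of +1, so each complex ion is 1−.
Ligand charges: 1×cyano (-1 each), 1×chloro (-1 each); total -2. So Ag + (-2) = 1−, giving Ag = +1.
Ligands are named alphabetically: chloro before cyano.
The complex ion is anionic, so silver takes the -ate form argentate(I).

ammonium chlorocyanoargentate(I)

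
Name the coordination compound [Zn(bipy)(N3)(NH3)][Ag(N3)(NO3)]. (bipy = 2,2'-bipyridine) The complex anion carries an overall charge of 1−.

ammineazido(2,2'-bipyridine)zinc(II) azidonitratoargentate(I)

Both ions are complex: the cation is named first with the plain metal name, the anion second with the -ate form; each ion's ligands are alphabetised independently.
The complex anion is given as 1−; its ligand charges sum to -2, so Ag = +1.
A 1:1 salt means the cation carries the equal and opposite charge, 1+.
Cation: ligand charges sum to -1; for the ion to be 1+, Zn = +2.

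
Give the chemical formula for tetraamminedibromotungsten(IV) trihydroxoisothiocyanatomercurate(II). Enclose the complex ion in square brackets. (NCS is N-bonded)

Cation [W…]: ligand charges -2, W(IV) ⇒ ion charge 2+.
Anion [Hg…]: ligand charges -4, Hg(II) ⇒ ion charge 2−.
One 2+ cation balances one 2− anion.

[WBr2(NH3)4][Hg(NCS)(OH)3]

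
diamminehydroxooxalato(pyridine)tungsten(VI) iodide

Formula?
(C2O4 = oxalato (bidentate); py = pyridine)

Ligands: 2 ammine (NH3, neutral), 1 oxalato (C2O4, -2), 1 pyridine (py, neutral), 1 hydroxo (OH, -1). Ligand charge sum = -3.
With W in oxidation state +6, the complex ion is [W...]^3+.
Charge balance with iodide (-1) requires 1 complex ion per 3 iodide.

[W(C2O4)(NH3)2(OH)(py)]I3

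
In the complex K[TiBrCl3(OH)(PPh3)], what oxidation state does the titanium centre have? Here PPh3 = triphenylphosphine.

1 potassium outside the brackets (+1 each) → the complex ion is 1−.
Ligand charges: 1×PPh3 neutral; 1×OH = -1; 1×Br = -1; 3×Cl = -3; sum -5.
Ti + (-5) = 1− ⇒ Ti is +4.

+4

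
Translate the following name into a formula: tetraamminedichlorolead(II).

[PbCl2(NH3)4]

Ligands: 2 chloro (Cl, -1), 4 ammine (NH3, neutral). Ligand charge sum = -2.
With Pb in oxidation state +2, the complex ion is [Pb...].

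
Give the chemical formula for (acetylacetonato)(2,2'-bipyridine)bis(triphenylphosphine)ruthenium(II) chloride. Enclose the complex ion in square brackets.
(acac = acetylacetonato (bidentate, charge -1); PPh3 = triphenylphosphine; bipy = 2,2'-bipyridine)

Ligands: 1 acetylacetonato (acac, -1), 2 triphenylphosphine (PPh3, neutral), 1 2,2'-bipyridine (bipy, neutral). Ligand charge sum = -1.
With Ru in oxidation state +2, the complex ion is [Ru...]^1+.
Charge balance with chloride (-1) requires 1 complex ion per 1 chloride.

[Ru(acac)(bipy)(PPh3)2]Cl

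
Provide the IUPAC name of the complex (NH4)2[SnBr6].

The 2 ammonium counter-ions carry a total charge of +2, so each complex ion is 2−.
Ligand charges: 6×bromo (-1 each); total -6. So Sn + (-6) = 2−, giving Sn = +4.
The complex ion is anionic, so tin takes the -ate form stannate(IV).

ammonium hexabromostannate(IV)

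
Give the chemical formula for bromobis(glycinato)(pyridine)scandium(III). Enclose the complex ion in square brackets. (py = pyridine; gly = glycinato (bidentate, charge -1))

[ScBr(gly)2(py)]

Ligands: 1 pyridine (py, neutral), 2 glycinato (gly, -1), 1 bromo (Br, -1). Ligand charge sum = -3.
With Sc in oxidation state +3, the complex ion is [Sc...].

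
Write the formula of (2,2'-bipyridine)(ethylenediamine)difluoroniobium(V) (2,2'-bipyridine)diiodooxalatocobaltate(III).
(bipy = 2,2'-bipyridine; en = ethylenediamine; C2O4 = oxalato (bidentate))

[Nb(bipy)(en)F2][Co(bipy)(C2O4)I2]3

Cation [Nb…]: ligand charges -2, Nb(V) ⇒ ion charge 3+.
Anion [Co…]: ligand charges -4, Co(III) ⇒ ion charge 1−.
One 3+ cation requires 3 of the 1− anion.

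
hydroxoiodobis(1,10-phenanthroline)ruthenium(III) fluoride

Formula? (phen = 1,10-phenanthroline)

[RuI(OH)(phen)2]F

Ligands: 2 1,10-phenanthroline (phen, neutral), 1 iodo (I, -1), 1 hydroxo (OH, -1). Ligand charge sum = -2.
Charge balance with fluoride (-1) requires 1 complex ion per 1 fluoride.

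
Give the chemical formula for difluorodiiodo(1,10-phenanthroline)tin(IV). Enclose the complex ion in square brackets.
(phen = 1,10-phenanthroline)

Ligands: 1 1,10-phenanthroline (phen, neutral), 2 iodo (I, -1), 2 fluoro (F, -1). Ligand charge sum = -4.
With Sn in oxidation state +4, the complex ion is [Sn...].

[SnF2I2(phen)]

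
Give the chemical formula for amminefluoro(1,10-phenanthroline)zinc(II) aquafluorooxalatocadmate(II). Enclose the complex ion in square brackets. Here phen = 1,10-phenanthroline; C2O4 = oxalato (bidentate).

Cation [Zn…]: ligand charges -1, Zn(II) ⇒ ion charge 1+.
Anion [Cd…]: ligand charges -3, Cd(II) ⇒ ion charge 1−.

[ZnF(NH3)(phen)][Cd(C2O4)F(H2O)]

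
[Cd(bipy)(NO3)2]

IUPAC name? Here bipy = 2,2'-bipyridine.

(2,2'-bipyridine)dinitratocadmium(II)

There is no counter-ion, so the complex is neutral overall.
Ligand charges: 1×2,2'-bipyridine (neutral), 2×nitrato (-1 each); total -2. So Cd + (-2) = 0, giving Cd = +2.
Ligands are named alphabetically: bipyridine before nitrato.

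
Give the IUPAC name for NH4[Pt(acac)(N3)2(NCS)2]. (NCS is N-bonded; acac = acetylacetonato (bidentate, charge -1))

The 1 ammonium counter-ion carries a total charge of +1, so each complex ion is 1−.
Ligand charges: 2×isothiocyanato (-1 each), 1×acetylacetonato (-1 each), 2×azido (-1 each); total -5. So Pt + (-5) = 1−, giving Pt = +4.
Ligands are named alphabetically: acetylacetonato before azido before isothiocyanato.
The complex ion is anionic, so platinum takes the -ate form platinate(IV).

ammonium (acetylacetonato)diazidodiisothiocyanatoplatinate(IV)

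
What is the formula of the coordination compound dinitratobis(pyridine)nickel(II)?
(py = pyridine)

Ligands: 2 pyridine (py, neutral), 2 nitrato (NO3, -1). Ligand charge sum = -2.
With Ni in oxidation state +2, the complex ion is [Ni...].

[Ni(NO3)2(py)2]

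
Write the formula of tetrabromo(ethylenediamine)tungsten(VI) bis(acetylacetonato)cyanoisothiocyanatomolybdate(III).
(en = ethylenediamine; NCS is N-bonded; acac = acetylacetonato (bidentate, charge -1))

[WBr4(en)][Mo(acac)2(CN)(NCS)]2

Cation [W…]: ligand charges -4, W(VI) ⇒ ion charge 2+.
Anion [Mo…]: ligand charges -4, Mo(III) ⇒ ion charge 1−.
One 2+ cation requires 2 of the 1− anion.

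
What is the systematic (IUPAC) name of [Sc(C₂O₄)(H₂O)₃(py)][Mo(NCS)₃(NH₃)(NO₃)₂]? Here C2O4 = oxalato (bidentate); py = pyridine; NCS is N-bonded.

Scandium is always +3 in its complexes; the cation's ligand charges sum to -2, so the complex cation is 1+.
A 1:1 salt means the anion carries the equal and opposite charge, 1−.
Anion: ligand charges sum to -5; for the ion to be 1−, Mo = +4.

triaquaoxalato(pyridine)scandium(III) amminetriisothiocyanatodinitratomolybdate(IV)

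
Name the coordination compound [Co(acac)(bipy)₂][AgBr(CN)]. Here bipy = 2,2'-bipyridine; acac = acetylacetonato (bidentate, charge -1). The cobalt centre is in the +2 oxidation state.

(acetylacetonato)bis(2,2'-bipyridine)cobalt(II) bromocyanoargentate(I)

Co is given as +2; the cation's ligand charges sum to -1, so the complex cation is 1+.
A 1:1 salt means the anion carries the equal and opposite charge, 1−.
Anion: ligand charges sum to -2; for the ion to be 1−, Ag = +1.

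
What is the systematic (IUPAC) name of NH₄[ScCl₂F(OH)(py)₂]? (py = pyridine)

ammonium dichlorofluorohydroxobis(pyridine)scandate(III)

The 1 ammonium counter-ion carries a total charge of +1, so each complex ion is 1−.
Ligand charges: 2×pyridine (neutral), 1×fluoro (-1 each), 2×chloro (-1 each), 1×hydroxo (-1 each); total -4. So Sc + (-4) = 1−, giving Sc = +3.
Ligands are named alphabetically: chloro before fluoro before hydroxo before pyridine.
The complex ion is anionic, so scandium takes the -ate form scandate(III).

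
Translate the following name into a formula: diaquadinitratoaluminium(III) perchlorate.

[Al(H2O)2(NO3)2]ClO4

Ligands: 2 aqua (H2O, neutral), 2 nitrato (NO3, -1). Ligand charge sum = -2.
Charge balance with perchlorate (-1) requires 1 complex ion per 1 perchlorate.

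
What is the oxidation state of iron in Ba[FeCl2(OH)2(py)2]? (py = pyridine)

1 barium outside the brackets (+2 each) → the complex ion is 2−.
Ligand charges: 2×OH = -2; 2×Cl = -2; 2×py neutral; sum -4.
Fe + (-4) = 2− ⇒ Fe is +2.

+2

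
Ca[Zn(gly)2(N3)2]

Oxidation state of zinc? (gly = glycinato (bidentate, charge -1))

+2

1 calcium outside the brackets (+2 each) → the complex ion is 2−.
Ligand charges: 2×gly = -2; 2×N3 = -2; sum -4.
Zn + (-4) = 2− ⇒ Zn is +2.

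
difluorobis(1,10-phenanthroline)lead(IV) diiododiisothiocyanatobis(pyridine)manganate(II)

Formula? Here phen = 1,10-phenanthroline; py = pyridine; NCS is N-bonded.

Cation [Pb…]: ligand charges -2, Pb(IV) ⇒ ion charge 2+.
Anion [Mn…]: ligand charges -4, Mn(II) ⇒ ion charge 2−.

[PbF2(phen)2][MnI2(NCS)2(py)2]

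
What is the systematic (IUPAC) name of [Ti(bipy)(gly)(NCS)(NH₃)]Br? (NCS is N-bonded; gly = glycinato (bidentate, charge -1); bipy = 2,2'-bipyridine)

The 1 bromide counter-ion carries a total charge of -1, so each complex ion is 1+.
Ligand charges: 1×isothiocyanato (-1 each), 1×glycinato (-1 each), 1×2,2'-bipyridine (neutral), 1×ammine (neutral); total -2. So Ti + (-2) = 1+, giving Ti = +3.
Ligands are named alphabetically: ammine before bipyridine before glycinato before isothiocyanato.

ammine(2,2'-bipyridine)(glycinato)isothiocyanatotitanium(III) bromide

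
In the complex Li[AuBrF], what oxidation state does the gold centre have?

+1

1 lithium outside the brackets (+1 each) → the complex ion is 1−.
Ligand charges: 1×F = -1; 1×Br = -1; sum -2.
Au + (-2) = 1− ⇒ Au is +1.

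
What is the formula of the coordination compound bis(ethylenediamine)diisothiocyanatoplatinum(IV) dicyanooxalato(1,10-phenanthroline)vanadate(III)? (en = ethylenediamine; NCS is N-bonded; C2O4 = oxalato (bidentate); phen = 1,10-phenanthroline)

Cation [Pt…]: ligand charges -2, Pt(IV) ⇒ ion charge 2+.
Anion [V…]: ligand charges -4, V(III) ⇒ ion charge 1−.

[Pt(en)2(NCS)2][V(C2O4)(CN)2(phen)]2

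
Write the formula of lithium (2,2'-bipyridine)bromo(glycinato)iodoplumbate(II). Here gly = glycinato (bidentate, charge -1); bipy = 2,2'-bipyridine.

Ligands: 1 glycinato (gly, -1), 1 iodo (I, -1), 1 bromo (Br, -1), 1 2,2'-bipyridine (bipy, neutral). Ligand charge sum = -3.
With Pb in oxidation state +2, the complex ion is [Pb...]^1−.
Charge balance with lithium (+1) requires 1 complex ion per 1 lithium.

Li[Pb(bipy)Br(gly)I]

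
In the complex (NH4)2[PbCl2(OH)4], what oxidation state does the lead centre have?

2 ammonium outside the brackets (+1 each) → the complex ion is 2−.
Ligand charges: 4×OH = -4; 2×Cl = -2; sum -6.
Pb + (-6) = 2− ⇒ Pb is +4.

+4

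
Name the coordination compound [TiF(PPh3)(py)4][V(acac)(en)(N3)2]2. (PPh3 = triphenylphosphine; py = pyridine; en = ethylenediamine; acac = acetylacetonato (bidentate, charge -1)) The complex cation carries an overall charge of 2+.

The complex cation is given as 2+; its ligand charges sum to -1, so Ti = +3.
With 2 anions per cation, each anion must be 2/2 = 1−.
Anion: ligand charges sum to -3; for the ion to be 1−, V = +2.

fluorotetrakis(pyridine)(triphenylphosphine)titanium(III) (acetylacetonato)diazido(ethylenediamine)vanadate(II)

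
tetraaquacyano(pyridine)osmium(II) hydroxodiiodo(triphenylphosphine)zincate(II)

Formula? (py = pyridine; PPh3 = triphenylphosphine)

[Os(CN)(H2O)4(py)][ZnI2(OH)(PPh3)]

Cation [Os…]: ligand charges -1, Os(II) ⇒ ion charge 1+.
Anion [Zn…]: ligand charges -3, Zn(II) ⇒ ion charge 1−.
One 1+ cation balances one 1− anion.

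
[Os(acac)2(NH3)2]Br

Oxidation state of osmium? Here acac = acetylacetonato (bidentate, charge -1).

1 bromide outside the brackets (-1 each) → the complex ion is 1+.
Ligand charges: 2×acac = -2; 2×NH3 neutral; sum -2.
Os + (-2) = 1+ ⇒ Os is +3.

+3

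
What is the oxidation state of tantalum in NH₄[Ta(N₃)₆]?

1 ammonium outside the brackets (+1 each) → the complex ion is 1−.
Ligand charges: 6×N3 = -6; sum -6.
Ta + (-6) = 1− ⇒ Ta is +5.

+5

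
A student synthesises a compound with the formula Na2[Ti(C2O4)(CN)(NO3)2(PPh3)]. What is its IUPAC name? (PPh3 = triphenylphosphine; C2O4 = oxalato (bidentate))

sodium cyanodinitratooxalato(triphenylphosphine)titanate(III)

The 2 sodium counter-ions carry a total charge of +2, so each complex ion is 2−.
Ligand charges: 1×triphenylphosphine (neutral), 2×nitrato (-1 each), 1×oxalato (-2 each), 1×cyano (-1 each); total -5. So Ti + (-5) = 2−, giving Ti = +3.
Ligands are named alphabetically: cyano before nitrato before oxalato before triphenylphosphine.
The complex ion is anionic, so titanium takes the -ate form titanate(III).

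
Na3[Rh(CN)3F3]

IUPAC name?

sodium tricyanotrifluororhodate(III)

The 3 sodium counter-ions carry a total charge of +3, so each complex ion is 3−.
Ligand charges: 3×fluoro (-1 each), 3×cyano (-1 each); total -6. So Rh + (-6) = 3−, giving Rh = +3.
Ligands are named alphabetically: cyano before fluoro.
The complex ion is anionic, so rhodium takes the -ate form rhodate(III).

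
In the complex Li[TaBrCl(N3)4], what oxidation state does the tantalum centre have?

+5

1 lithium outside the brackets (+1 each) → the complex ion is 1−.
Ligand charges: 1×Br = -1; 4×N3 = -4; 1×Cl = -1; sum -6.
Ta + (-6) = 1− ⇒ Ta is +5.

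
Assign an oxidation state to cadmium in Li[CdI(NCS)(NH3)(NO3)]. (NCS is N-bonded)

+2

1 lithium outside the brackets (+1 each) → the complex ion is 1−.
Ligand charges: 1×NCS = -1; 1×NO3 = -1; 1×NH3 neutral; 1×I = -1; sum -3.
Cd + (-3) = 1− ⇒ Cd is +2.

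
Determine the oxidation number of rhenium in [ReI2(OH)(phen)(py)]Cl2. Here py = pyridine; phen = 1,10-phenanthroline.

+5

2 chloride outside the brackets (-1 each) → the complex ion is 2+.
Ligand charges: 1×py neutral; 1×phen neutral; 2×I = -2; 1×OH = -1; sum -3.
Re + (-3) = 2+ ⇒ Re is +5.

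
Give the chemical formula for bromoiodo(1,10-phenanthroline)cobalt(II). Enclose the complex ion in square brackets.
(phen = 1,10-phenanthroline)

[CoBrI(phen)]

Ligands: 1 bromo (Br, -1), 1 iodo (I, -1), 1 1,10-phenanthroline (phen, neutral). Ligand charge sum = -2.
With Co in oxidation state +2, the complex ion is [Co...].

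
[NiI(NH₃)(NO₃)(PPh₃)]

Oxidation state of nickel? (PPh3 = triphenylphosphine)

+2

No counter-ion: the bracketed complex is neutral.
Ligand charges: 1×NO3 = -1; 1×PPh3 neutral; 1×NH3 neutral; 1×I = -1; sum -2.
Ni + (-2) = 0 ⇒ Ni is +2.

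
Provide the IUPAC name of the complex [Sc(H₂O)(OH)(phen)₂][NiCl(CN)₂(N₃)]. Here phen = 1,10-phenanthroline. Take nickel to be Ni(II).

Both ions are complex: the cation is named first with the plain metal name, the anion second with the -ate form; each ion's ligands are alphabetised independently.
Ni is given as +2; the anion's ligand charges sum to -4, so the complex anion is 2−.
A 1:1 salt means the cation carries the equal and opposite charge, 2+.
Cation: ligand charges sum to -1; for the ion to be 2+, Sc = +3.

aquahydroxobis(1,10-phenanthroline)scandium(III) azidochlorodicyanonickelate(II)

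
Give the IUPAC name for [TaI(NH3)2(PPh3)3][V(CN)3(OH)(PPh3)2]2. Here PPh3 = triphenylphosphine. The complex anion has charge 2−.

diammineiodotris(triphenylphosphine)tantalum(V) tricyanohydroxobis(triphenylphosphine)vanadate(II)

The complex anion is given as 2−; its ligand charges sum to -4, so V = +2.
With 2 anions per cation, the cation must be 2×2 = 4+.
Cation: ligand charges sum to -1; for the ion to be 4+, Ta = +5.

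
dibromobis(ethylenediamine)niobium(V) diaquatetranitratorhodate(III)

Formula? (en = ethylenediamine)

[NbBr2(en)2][Rh(H2O)2(NO3)4]3

Cation [Nb…]: ligand charges -2, Nb(V) ⇒ ion charge 3+.
Anion [Rh…]: ligand charges -4, Rh(III) ⇒ ion charge 1−.
One 3+ cation requires 3 of the 1− anion.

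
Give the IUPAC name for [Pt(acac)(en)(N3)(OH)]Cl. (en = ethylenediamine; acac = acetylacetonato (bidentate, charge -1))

(acetylacetonato)azido(ethylenediamine)hydroxoplatinum(IV) chloride

The 1 chloride counter-ion carries a total charge of -1, so each complex ion is 1+.
Ligand charges: 1×ethylenediamine (neutral), 1×acetylacetonato (-1 each), 1×hydroxo (-1 each), 1×azido (-1 each); total -3. So Pt + (-3) = 1+, giving Pt = +4.
Ligands are named alphabetically: acetylacetonato before azido before ethylenediamine before hydroxo.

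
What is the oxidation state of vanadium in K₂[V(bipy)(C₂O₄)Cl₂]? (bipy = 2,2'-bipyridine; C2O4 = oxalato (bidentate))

+2

2 potassium outside the brackets (+1 each) → the complex ion is 2−.
Ligand charges: 1×bipy neutral; 2×Cl = -2; 1×C2O4 = -2; sum -4.
V + (-4) = 2− ⇒ V is +2.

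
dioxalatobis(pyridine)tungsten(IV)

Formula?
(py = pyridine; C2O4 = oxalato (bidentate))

Ligands: 2 pyridine (py, neutral), 2 oxalato (C2O4, -2). Ligand charge sum = -4.
With W in oxidation state +4, the complex ion is [W...].

[W(C2O4)2(py)2]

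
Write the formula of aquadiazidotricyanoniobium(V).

Ligands: 2 azido (N3, -1), 3 cyano (CN, -1), 1 aqua (H2O, neutral). Ligand charge sum = -5.
With Nb in oxidation state +5, the complex ion is [Nb...].

[Nb(CN)3(H2O)(N3)2]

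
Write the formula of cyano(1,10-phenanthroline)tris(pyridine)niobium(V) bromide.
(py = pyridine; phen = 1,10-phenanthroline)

Ligands: 1 cyano (CN, -1), 3 pyridine (py, neutral), 1 1,10-phenanthroline (phen, neutral). Ligand charge sum = -1.
With Nb in oxidation state +5, the complex ion is [Nb...]^4+.
Charge balance with bromide (-1) requires 1 complex ion per 4 bromide.

[Nb(CN)(phen)(py)3]Br4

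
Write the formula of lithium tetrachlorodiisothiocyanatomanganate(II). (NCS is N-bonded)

Ligands: 2 isothiocyanato (NCS, -1), 4 chloro (Cl, -1). Ligand charge sum = -6.
With Mn in oxidation state +2, the complex ion is [Mn...]^4−.
Charge balance with lithium (+1) requires 1 complex ion per 4 lithium.

Li4[MnCl4(NCS)2]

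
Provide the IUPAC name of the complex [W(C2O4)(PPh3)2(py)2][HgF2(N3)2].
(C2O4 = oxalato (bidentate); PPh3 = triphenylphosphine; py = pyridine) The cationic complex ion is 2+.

The complex cation is given as 2+; its ligand charges sum to -2, so W = +4.
A 1:1 salt means the anion carries the equal and opposite charge, 2−.
Anion: ligand charges sum to -4; for the ion to be 2−, Hg = +2.

oxalatobis(pyridine)bis(triphenylphosphine)tungsten(IV) diazidodifluoromercurate(II)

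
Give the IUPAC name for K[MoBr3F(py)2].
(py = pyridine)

potassium tribromofluorobis(pyridine)molybdate(III)

The 1 potassium counter-ion carries a total charge of +1, so each complex ion is 1−.
Ligand charges: 3×bromo (-1 each), 2×pyridine (neutral), 1×fluoro (-1 each); total -4. So Mo + (-4) = 1−, giving Mo = +3.
Ligands are named alphabetically: bromo before fluoro before pyridine.
The complex ion is anionic, so molybdenum takes the -ate form molybdate(III).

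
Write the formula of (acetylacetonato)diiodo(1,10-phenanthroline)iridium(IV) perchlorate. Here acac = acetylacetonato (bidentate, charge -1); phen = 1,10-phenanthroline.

Ligands: 1 acetylacetonato (acac, -1), 1 1,10-phenanthroline (phen, neutral), 2 iodo (I, -1). Ligand charge sum = -3.
With Ir in oxidation state +4, the complex ion is [Ir...]^1+.
Charge balance with perchlorate (-1) requires 1 complex ion per 1 perchlorate.

[Ir(acac)I2(phen)]ClO4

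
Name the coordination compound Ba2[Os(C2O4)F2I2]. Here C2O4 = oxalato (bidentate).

The 2 barium counter-ions carry a total charge of +4, so each complex ion is 4−.
Ligand charges: 2×fluoro (-1 each), 2×iodo (-1 each), 1×oxalato (-2 each); total -6. So Os + (-6) = 4−, giving Os = +2.
The complex ion is anionic, so osmium takes the -ate form osmate(II).

barium difluorodiiodooxalatoosmate(II)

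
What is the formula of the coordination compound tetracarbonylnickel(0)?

[Ni(CO)4]

Ligands: 4 carbonyl (CO, neutral). Ligand charge sum = 0.
With Ni in oxidation state 0, the complex ion is [Ni...].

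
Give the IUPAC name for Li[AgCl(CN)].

The 1 lithium counter-ion carries a total charge of +1, so each complex ion is 1−.
Ligand charges: 1×chloro (-1 each), 1×cyano (-1 each); total -2. So Ag + (-2) = 1−, giving Ag = +1.
The complex ion is anionic, so silver takes the -ate form argentate(I).

lithium chlorocyanoargentate(I)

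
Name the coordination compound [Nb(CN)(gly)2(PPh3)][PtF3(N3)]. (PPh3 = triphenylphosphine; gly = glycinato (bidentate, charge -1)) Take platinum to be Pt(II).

cyanobis(glycinato)(triphenylphosphine)niobium(V) azidotrifluoroplatinate(II)

Pt is given as +2; the anion's ligand charges sum to -4, so the complex anion is 2−.
A 1:1 salt means the cation carries the equal and opposite charge, 2+.
Cation: ligand charges sum to -3; for the ion to be 2+, Nb = +5.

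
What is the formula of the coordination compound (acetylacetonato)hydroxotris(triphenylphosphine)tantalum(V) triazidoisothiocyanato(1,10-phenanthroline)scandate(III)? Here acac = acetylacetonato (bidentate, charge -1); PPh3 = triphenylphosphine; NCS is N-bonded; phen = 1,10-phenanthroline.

[Ta(acac)(OH)(PPh3)3][Sc(N3)3(NCS)(phen)]3

Cation [Ta…]: ligand charges -2, Ta(V) ⇒ ion charge 3+.
Anion [Sc…]: ligand charges -4, Sc(III) ⇒ ion charge 1−.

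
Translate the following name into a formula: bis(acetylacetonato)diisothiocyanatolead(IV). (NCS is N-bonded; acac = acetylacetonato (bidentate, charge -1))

Ligands: 2 isothiocyanato (NCS, -1), 2 acetylacetonato (acac, -1). Ligand charge sum = -4.
With Pb in oxidation state +4, the complex ion is [Pb...].

[Pb(acac)2(NCS)2]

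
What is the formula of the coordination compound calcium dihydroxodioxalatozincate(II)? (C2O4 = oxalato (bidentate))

Ca2[Zn(C2O4)2(OH)2]

Ligands: 2 hydroxo (OH, -1), 2 oxalato (C2O4, -2). Ligand charge sum = -6.
Charge balance with calcium (+2) requires 1 complex ion per 2 calcium.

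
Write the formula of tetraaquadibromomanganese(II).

Ligands: 4 aqua (H2O, neutral), 2 bromo (Br, -1). Ligand charge sum = -2.
With Mn in oxidation state +2, the complex ion is [Mn...].

[MnBr2(H2O)4]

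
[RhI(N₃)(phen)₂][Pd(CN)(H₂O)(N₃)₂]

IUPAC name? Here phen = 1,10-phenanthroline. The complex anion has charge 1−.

azidoiodobis(1,10-phenanthroline)rhodium(III) aquadiazidocyanopalladate(II)

The complex anion is given as 1−; its ligand charges sum to -3, so Pd = +2.
A 1:1 salt means the cation carries the equal and opposite charge, 1+.
Cation: ligand charges sum to -2; for the ion to be 1+, Rh = +3.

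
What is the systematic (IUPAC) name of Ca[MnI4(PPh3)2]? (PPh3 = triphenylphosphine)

The 1 calcium counter-ion carries a total charge of +2, so each complex ion is 2−.
Ligand charges: 4×iodo (-1 each), 2×triphenylphosphine (neutral); total -4. So Mn + (-4) = 2−, giving Mn = +2.
Ligands are named alphabetically: iodo before triphenylphosphine.
The complex ion is anionic, so manganese takes the -ate form manganate(II).

calcium tetraiodobis(triphenylphosphine)manganate(II)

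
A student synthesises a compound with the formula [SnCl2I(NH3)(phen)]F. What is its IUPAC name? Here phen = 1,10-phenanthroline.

The 1 fluoride counter-ion carries a total charge of -1, so each complex ion is 1+.
Ligand charges: 1×iodo (-1 each), 1×ammine (neutral), 2×chloro (-1 each), 1×1,10-phenanthroline (neutral); total -3. So Sn + (-3) = 1+, giving Sn = +4.
Ligands are named alphabetically: ammine before chloro before iodo before phenanthroline.

amminedichloroiodo(1,10-phenanthroline)tin(IV) fluoride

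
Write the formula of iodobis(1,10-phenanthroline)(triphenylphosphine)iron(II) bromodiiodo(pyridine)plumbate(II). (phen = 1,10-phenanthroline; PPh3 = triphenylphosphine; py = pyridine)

[FeI(phen)2(PPh3)][PbBrI2(py)]

Cation [Fe…]: ligand charges -1, Fe(II) ⇒ ion charge 1+.
Anion [Pb…]: ligand charges -3, Pb(II) ⇒ ion charge 1−.
One 1+ cation balances one 1− anion.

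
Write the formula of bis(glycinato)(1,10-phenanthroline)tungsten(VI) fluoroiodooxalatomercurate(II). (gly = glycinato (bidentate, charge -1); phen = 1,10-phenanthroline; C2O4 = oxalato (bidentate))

[W(gly)2(phen)][Hg(C2O4)FI]2

Cation [W…]: ligand charges -2, W(VI) ⇒ ion charge 4+.
Anion [Hg…]: ligand charges -4, Hg(II) ⇒ ion charge 2−.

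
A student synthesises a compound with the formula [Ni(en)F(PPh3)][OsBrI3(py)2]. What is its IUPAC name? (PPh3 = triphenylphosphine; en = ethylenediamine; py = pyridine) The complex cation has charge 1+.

Both ions are complex: the cation is named first with the plain metal name, the anion second with the -ate form; each ion's ligands are alphabetised independently.
The complex cation is given as 1+; its ligand charges sum to -1, so Ni = +2.
A 1:1 salt means the anion carries the equal and opposite charge, 1−.
Anion: ligand charges sum to -4; for the ion to be 1−, Os = +3.

(ethylenediamine)fluoro(triphenylphosphine)nickel(II) bromotriiodobis(pyridine)osmate(III)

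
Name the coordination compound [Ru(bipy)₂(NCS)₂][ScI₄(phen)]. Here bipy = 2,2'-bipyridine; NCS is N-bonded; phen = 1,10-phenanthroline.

Scandium is always +3 in its complexes; the anion's ligand charges sum to -4, so the complex anion is 1−.
A 1:1 salt means the cation carries the equal and opposite charge, 1+.
Cation: ligand charges sum to -2; for the ion to be 1+, Ru = +3.

bis(2,2'-bipyridine)diisothiocyanatoruthenium(III) tetraiodo(1,10-phenanthroline)scandate(III)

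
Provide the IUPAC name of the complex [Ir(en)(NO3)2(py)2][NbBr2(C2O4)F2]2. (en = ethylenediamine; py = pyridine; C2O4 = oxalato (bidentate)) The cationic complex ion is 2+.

The complex cation is given as 2+; its ligand charges sum to -2, so Ir = +4.
With 2 anions per cation, each anion must be 2/2 = 1−.
Anion: ligand charges sum to -6; for the ion to be 1−, Nb = +5.

(ethylenediamine)dinitratobis(pyridine)iridium(IV) dibromodifluorooxalatoniobate(V)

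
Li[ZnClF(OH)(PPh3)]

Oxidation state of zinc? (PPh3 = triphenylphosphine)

1 lithium outside the brackets (+1 each) → the complex ion is 1−.
Ligand charges: 1×F = -1; 1×Cl = -1; 1×OH = -1; 1×PPh3 neutral; sum -3.
Zn + (-3) = 1− ⇒ Zn is +2.

+2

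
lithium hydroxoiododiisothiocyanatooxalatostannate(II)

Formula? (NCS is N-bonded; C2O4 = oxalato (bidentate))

Ligands: 1 hydroxo (OH, -1), 2 isothiocyanato (NCS, -1), 1 iodo (I, -1), 1 oxalato (C2O4, -2). Ligand charge sum = -6.
Charge balance with lithium (+1) requires 1 complex ion per 4 lithium.

Li4[Sn(C2O4)I(NCS)2(OH)]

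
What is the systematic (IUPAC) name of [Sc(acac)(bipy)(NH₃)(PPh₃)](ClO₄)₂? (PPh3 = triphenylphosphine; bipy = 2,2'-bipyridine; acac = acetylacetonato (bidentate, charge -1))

(acetylacetonato)ammine(2,2'-bipyridine)(triphenylphosphine)scandium(III) perchlorate

The 2 perchlorate counter-ions carry a total charge of -2, so each complex ion is 2+.
Ligand charges: 1×triphenylphosphine (neutral), 1×2,2'-bipyridine (neutral), 1×acetylacetonato (-1 each), 1×ammine (neutral); total -1. So Sc + (-1) = 2+, giving Sc = +3.
Ligands are named alphabetically: acetylacetonato before ammine before bipyridine before triphenylphosphine.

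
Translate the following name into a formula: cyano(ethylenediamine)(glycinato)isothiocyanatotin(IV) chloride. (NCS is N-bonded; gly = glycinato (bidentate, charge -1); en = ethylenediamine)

Ligands: 1 isothiocyanato (NCS, -1), 1 cyano (CN, -1), 1 glycinato (gly, -1), 1 ethylenediamine (en, neutral). Ligand charge sum = -3.
With Sn in oxidation state +4, the complex ion is [Sn...]^1+.
Charge balance with chloride (-1) requires 1 complex ion per 1 chloride.

[Sn(CN)(en)(gly)(NCS)]Cl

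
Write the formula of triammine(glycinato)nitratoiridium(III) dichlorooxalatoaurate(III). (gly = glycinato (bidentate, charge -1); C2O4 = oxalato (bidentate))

[Ir(gly)(NH3)3(NO3)][Au(C2O4)Cl2]

Cation [Ir…]: ligand charges -2, Ir(III) ⇒ ion charge 1+.
Anion [Au…]: ligand charges -4, Au(III) ⇒ ion charge 1−.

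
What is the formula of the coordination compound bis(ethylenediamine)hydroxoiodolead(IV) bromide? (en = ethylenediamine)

[Pb(en)2I(OH)]Br2

Ligands: 1 iodo (I, -1), 1 hydroxo (OH, -1), 2 ethylenediamine (en, neutral). Ligand charge sum = -2.
Charge balance with bromide (-1) requires 1 complex ion per 2 bromide.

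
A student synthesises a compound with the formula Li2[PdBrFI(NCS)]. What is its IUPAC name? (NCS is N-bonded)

The 2 lithium counter-ions carry a total charge of +2, so each complex ion is 2−.
Ligand charges: 1×isothiocyanato (-1 each), 1×iodo (-1 each), 1×fluoro (-1 each), 1×bromo (-1 each); total -4. So Pd + (-4) = 2−, giving Pd = +2.
The complex ion is anionic, so palladium takes the -ate form palladate(II).

lithium bromofluoroiodoisothiocyanatopalladate(II)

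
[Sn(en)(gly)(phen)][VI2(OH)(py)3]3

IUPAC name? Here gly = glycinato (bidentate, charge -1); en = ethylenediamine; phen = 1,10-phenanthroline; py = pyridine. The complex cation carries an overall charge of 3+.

(ethylenediamine)(glycinato)(1,10-phenanthroline)tin(IV) hydroxodiiodotris(pyridine)vanadate(II)

Both ions are complex: the cation is named first with the plain metal name, the anion second with the -ate form; each ion's ligands are alphabetised independently.
The complex cation is given as 3+; its ligand charges sum to -1, so Sn = +4.
With 3 anions per cation, each anion must be 3/3 = 1−.
Anion: ligand charges sum to -3; for the ion to be 1−, V = +2.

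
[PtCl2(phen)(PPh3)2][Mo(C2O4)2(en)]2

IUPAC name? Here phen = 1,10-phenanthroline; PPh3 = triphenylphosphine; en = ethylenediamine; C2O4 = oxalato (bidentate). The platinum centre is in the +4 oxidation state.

Both ions are complex: the cation is named first with the plain metal name, the anion second with the -ate form; each ion's ligands are alphabetised independently.
Pt is given as +4; the cation's ligand charges sum to -2, so the complex cation is 2+.
With 2 anions per cation, each anion must be 2/2 = 1−.
Anion: ligand charges sum to -4; for the ion to be 1−, Mo = +3.

dichloro(1,10-phenanthroline)bis(triphenylphosphine)platinum(IV) (ethylenediamine)dioxalatomolybdate(III)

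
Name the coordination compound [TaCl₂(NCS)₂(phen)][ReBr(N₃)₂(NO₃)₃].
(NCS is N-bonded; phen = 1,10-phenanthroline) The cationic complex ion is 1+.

dichlorodiisothiocyanato(1,10-phenanthroline)tantalum(V) diazidobromotrinitratorhenate(V)

Both ions are complex: the cation is named first with the plain metal name, the anion second with the -ate form; each ion's ligands are alphabetised independently.
The complex cation is given as 1+; its ligand charges sum to -4, so Ta = +5.
A 1:1 salt means the anion carries the equal and opposite charge, 1−.
Anion: ligand charges sum to -6; for the ion to be 1−, Re = +5.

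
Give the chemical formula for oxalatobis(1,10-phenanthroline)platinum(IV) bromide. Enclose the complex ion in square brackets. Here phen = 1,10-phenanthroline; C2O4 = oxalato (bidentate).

[Pt(C2O4)(phen)2]Br2

Ligands: 2 1,10-phenanthroline (phen, neutral), 1 oxalato (C2O4, -2). Ligand charge sum = -2.
With Pt in oxidation state +4, the complex ion is [Pt...]^2+.
Charge balance with bromide (-1) requires 1 complex ion per 2 bromide.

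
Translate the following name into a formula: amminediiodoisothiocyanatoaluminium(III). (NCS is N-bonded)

[AlI2(NCS)(NH3)]

Ligands: 1 ammine (NH3, neutral), 1 isothiocyanato (NCS, -1), 2 iodo (I, -1). Ligand charge sum = -3.
With Al in oxidation state +3, the complex ion is [Al...].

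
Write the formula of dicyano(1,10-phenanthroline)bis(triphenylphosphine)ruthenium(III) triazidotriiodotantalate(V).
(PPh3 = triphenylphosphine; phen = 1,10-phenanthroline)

Cation [Ru…]: ligand charges -2, Ru(III) ⇒ ion charge 1+.
Anion [Ta…]: ligand charges -6, Ta(V) ⇒ ion charge 1−.
One 1+ cation balances one 1− anion.

[Ru(CN)2(phen)(PPh3)2][TaI3(N3)3]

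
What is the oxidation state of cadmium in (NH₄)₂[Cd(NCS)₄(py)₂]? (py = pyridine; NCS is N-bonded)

+2

2 ammonium outside the brackets (+1 each) → the complex ion is 2−.
Ligand charges: 2×py neutral; 4×NCS = -4; sum -4.
Cd + (-4) = 2− ⇒ Cd is +2.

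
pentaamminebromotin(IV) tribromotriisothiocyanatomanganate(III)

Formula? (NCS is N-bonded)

[SnBr(NH3)5][MnBr3(NCS)3]

Cation [Sn…]: ligand charges -1, Sn(IV) ⇒ ion charge 3+.
Anion [Mn…]: ligand charges -6, Mn(III) ⇒ ion charge 3−.
One 3+ cation balances one 3− anion.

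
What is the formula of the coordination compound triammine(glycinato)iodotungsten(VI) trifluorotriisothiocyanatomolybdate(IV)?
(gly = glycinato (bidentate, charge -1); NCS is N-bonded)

[W(gly)I(NH3)3][MoF3(NCS)3]2

Cation [W…]: ligand charges -2, W(VI) ⇒ ion charge 4+.
Anion [Mo…]: ligand charges -6, Mo(IV) ⇒ ion charge 2−.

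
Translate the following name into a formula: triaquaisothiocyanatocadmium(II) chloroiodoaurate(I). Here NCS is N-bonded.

[Cd(H2O)3(NCS)][AuClI]

Cation [Cd…]: ligand charges -1, Cd(II) ⇒ ion charge 1+.
Anion [Au…]: ligand charges -2, Au(I) ⇒ ion charge 1−.
One 1+ cation balances one 1− anion.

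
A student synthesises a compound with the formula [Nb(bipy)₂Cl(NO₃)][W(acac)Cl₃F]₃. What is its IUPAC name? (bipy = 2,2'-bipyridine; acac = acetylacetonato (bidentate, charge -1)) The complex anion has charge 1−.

The complex anion is given as 1−; its ligand charges sum to -5, so W = +4.
With 3 anions per cation, the cation must be 3×1 = 3+.
Cation: ligand charges sum to -2; for the ion to be 3+, Nb = +5.

bis(2,2'-bipyridine)chloronitratoniobium(V) (acetylacetonato)trichlorofluorotungstate(IV)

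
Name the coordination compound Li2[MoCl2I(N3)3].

lithium triazidodichloroiodomolybdate(IV)

The 2 lithium counter-ions carry a total charge of +2, so each complex ion is 2−.
Ligand charges: 3×azido (-1 each), 2×chloro (-1 each), 1×iodo (-1 each); total -6. So Mo + (-6) = 2−, giving Mo = +4.
Ligands are named alphabetically: azido before chloro before iodo.
The complex ion is anionic, so molybdenum takes the -ate form molybdate(IV).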